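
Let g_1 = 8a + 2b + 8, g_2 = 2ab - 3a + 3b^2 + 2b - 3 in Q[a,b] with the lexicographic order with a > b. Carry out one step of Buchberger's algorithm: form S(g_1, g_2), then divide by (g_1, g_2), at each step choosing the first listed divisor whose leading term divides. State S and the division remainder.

S(g_1, g_2) = 3/2a - 5/4b^2 + 3/2; remainder on division = -5/4b^2 - 3/8b.

lcm(LM(g_1), LM(g_2)) = ab.
S = (lcm/LT(g_1))·g_1 − (lcm/LT(g_2))·g_2 = 3/2a - 5/4b^2 + 3/2.
Reduce S modulo (g_1, g_2) in that order:
  leading term a: subtract (3/16)·g_1 from 3/2a - 5/4b^2 + 3/2 → -5/4b^2 - 3/8b
  leading term b^2: no divisor's leading term divides it; move -5/4b^2 to the remainder.
  leading term b: no divisor's leading term divides it; move -3/8b to the remainder.
The remainder -5/4b^2 - 3/8b is nonzero, so it would be added as the next basis element.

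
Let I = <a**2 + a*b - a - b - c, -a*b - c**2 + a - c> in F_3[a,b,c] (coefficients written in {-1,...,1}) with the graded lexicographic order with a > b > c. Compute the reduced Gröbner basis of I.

G = {b**2*c**2 - c**4 + b**3 - b**2*c + b*c**2 + c**3 + b**2 - b*c + b - c, a*c**2 + b*c**2 + a*c + b**2 - b*c - c**2 - b + c, a**2 - c**2 - b + c, a*b + c**2 - a + c}

f_1 = a**2 + a*b - a - b - c, LT = a**2.
f_2 = -a*b - c**2 + a - c, LT = a*b.

S(f_1,f_2): lcm = a**2*b. S = a*b**2 - a*c**2 + a**2 - a*b - a*c - b**2 - b*c.
  leading term a*b**2: subtract (-b)·f_2 from a*b**2 - a*c**2 + a**2 - a*b - a*c - b**2 - b*c → -a*c**2 - b*c**2 + a**2 - a*c - b**2 + b*c
  leading term a*c**2: no divisor's leading term divides it; move -a*c**2 to the remainder.
  leading term b*c**2: no divisor's leading term divides it; move -b*c**2 to the remainder.
  leading term a**2: subtract (1)·f_1 from a**2 - a*c - b**2 + b*c → -a*b - a*c - b**2 + b*c + a + b + c
  leading term a*b: subtract (1)·f_2 from -a*b - a*c - b**2 + b*c + a + b + c → -a*c - b**2 + b*c + c**2 + b - c
  leading term a*c: no divisor's leading term divides it; move -a*c to the remainder.
  leading term b**2: no divisor's leading term divides it; move -b**2 to the remainder.
  leading term b*c: no divisor's leading term divides it; move b*c to the remainder.
  leading term c**2: no divisor's leading term divides it; move c**2 to the remainder.
  leading term b: no divisor's leading term divides it; move b to the remainder.
  leading term c: no divisor's leading term divides it; move -c to the remainder.
  remainder -a*c**2 - b*c**2 - a*c - b**2 + b*c + c**2 + b - c ≠ 0; add g_3 = -a*c**2 - b*c**2 - a*c - b**2 + b*c + c**2 + b - c to the basis.

S(f_2,g_3): lcm = a*b*c**2. S = -b**2*c**2 + c**4 - a*b*c - a*c**2 - b**3 + b**2*c + b*c**2 + c**3 + b**2 - b*c.
  leading term b**2*c**2: no divisor's leading term divides it; move -b**2*c**2 to the remainder.
  leading term c**4: no divisor's leading term divides it; move c**4 to the remainder.
  leading term a*b*c: subtract (c)·f_2 from -a*b*c - a*c**2 - b**3 + b**2*c + b*c**2 + c**3 + b**2 - b*c → -a*c**2 - b**3 + b**2*c + b*c**2 - c**3 - a*c + b**2 - b*c + c**2
  leading term a*c**2: subtract (1)·g_3 from -a*c**2 - b**3 + b**2*c + b*c**2 - c**3 - a*c + b**2 - b*c + c**2 → -b**3 + b**2*c - b*c**2 - c**3 - b**2 + b*c - b + c
  leading term b**3: no divisor's leading term divides it; move -b**3 to the remainder.
  leading term b**2*c: no divisor's leading term divides it; move b**2*c to the remainder.
  leading term b*c**2: no divisor's leading term divides it; move -b*c**2 to the remainder.
  leading term c**3: no divisor's leading term divides it; move -c**3 to the remainder.
  leading term b**2: no divisor's leading term divides it; move -b**2 to the remainder.
  leading term b*c: no divisor's leading term divides it; move b*c to the remainder.
  leading term b: no divisor's leading term divides it; move -b to the remainder.
  leading term c: no divisor's leading term divides it; move c to the remainder.
  remainder -b**2*c**2 + c**4 - b**3 + b**2*c - b*c**2 - c**3 - b**2 + b*c - b + c ≠ 0; add g_4 = -b**2*c**2 + c**4 - b**3 + b**2*c - b*c**2 - c**3 - b**2 + b*c - b + c to the basis.

The other S-polynomials (S(f_1,g_3), S(f_1,g_4), S(f_2,g_4), S(g_3,g_4)) all reduce to 0 modulo the current basis, so we have a Gröbner basis.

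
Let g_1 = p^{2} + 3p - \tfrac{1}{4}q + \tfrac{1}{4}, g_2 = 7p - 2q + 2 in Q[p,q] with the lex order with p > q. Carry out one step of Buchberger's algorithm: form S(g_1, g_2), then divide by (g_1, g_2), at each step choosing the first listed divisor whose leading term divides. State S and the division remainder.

lcm(LM(g_1), LM(g_2)) = p^{2}.
S = (lcm/LT(g_1))·g_1 − (lcm/LT(g_2))·g_2 = \tfrac{2}{7}pq + \tfrac{19}{7}p - \tfrac{1}{4}q + \tfrac{1}{4}.
Reduce S modulo (g_1, g_2) in that order:
  leading term pq: subtract (\tfrac{2}{49}q)·g_2 from \tfrac{2}{7}pq + \tfrac{19}{7}p - \tfrac{1}{4}q + \tfrac{1}{4} → \tfrac{19}{7}p + \tfrac{4}{49}q^{2} - \tfrac{65}{196}q + \tfrac{1}{4}
  leading term p: subtract (\tfrac{19}{49})·g_2 from \tfrac{19}{7}p + \tfrac{4}{49}q^{2} - \tfrac{65}{196}q + \tfrac{1}{4} → \tfrac{4}{49}q^{2} + \tfrac{87}{196}q - \tfrac{103}{196}
  leading term q^{2}: no divisor's leading term divides it; move \tfrac{4}{49}q^{2} to the remainder.
  leading term q: no divisor's leading term divides it; move \tfrac{87}{196}q to the remainder.
  leading term 1: no divisor's leading term divides it; move -\tfrac{103}{196} to the remainder.
The remainder \tfrac{4}{49}q^{2} + \tfrac{87}{196}q - \tfrac{103}{196} is nonzero, so it would be added as the next basis element.
This is the inner loop of Buchberger's algorithm — each nonzero remainder becomes a new basis element.

S(g_1, g_2) = \tfrac{2}{7}pq + \tfrac{19}{7}p - \tfrac{1}{4}q + \tfrac{1}{4}; remainder on division = \tfrac{4}{49}q^{2} + \tfrac{87}{196}q - \tfrac{103}{196}.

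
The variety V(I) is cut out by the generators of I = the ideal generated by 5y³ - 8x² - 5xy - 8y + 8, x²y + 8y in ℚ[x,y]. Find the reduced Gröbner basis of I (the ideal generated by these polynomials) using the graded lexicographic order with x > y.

This is the nonlinear analogue of row-reducing a linear system.

f_1 = 5y³ - 8x² - 5xy - 8y + 8, LT = y³.
f_2 = x²y + 8y, LT = x²y.

S(f_1,f_2): lcm = x²y³. S = -8/5x⁴ - x³y - 8/5x²y - 8y³ + 8/5x².
  reduce S modulo (f_1, f_2):
  remainder -8/5x⁴ - 56/5x² + 64/5 ≠ 0; add g_3 = -8/5x⁴ - 56/5x² + 64/5 to the basis.

The other S-polynomials (S(f_1,g_3), S(f_2,g_3)) all reduce to 0 modulo the current basis, so we have a Gröbner basis.

G = {x⁴ + 7x² - 8, x²y + 8y, y³ - 8/5x² - xy - 8/5y + 8/5}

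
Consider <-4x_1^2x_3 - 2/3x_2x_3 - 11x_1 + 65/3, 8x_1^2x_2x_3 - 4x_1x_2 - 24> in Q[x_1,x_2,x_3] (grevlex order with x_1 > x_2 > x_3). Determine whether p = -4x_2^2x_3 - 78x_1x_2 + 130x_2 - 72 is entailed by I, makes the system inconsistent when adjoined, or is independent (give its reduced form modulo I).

-4x_2^2x_3 - 78x_1x_2 + 130x_2 - 72 lies in I (it reduces to 0).

First compute the reduced Gröbner basis of I by Buchberger's algorithm.
f_1 = -4x_1^2x_3 - 2/3x_2x_3 - 11x_1 + 65/3, LT = x_1^2x_3.
f_2 = 8x_1^2x_2x_3 - 4x_1x_2 - 24, LT = x_1^2x_2x_3.

S(f_1,f_2): lcm = x_1^2x_2x_3. S = 1/6x_2^2x_3 + 13/4x_1x_2 - 65/12x_2 + 3.
  reduce S modulo (f_1, f_2):
  remainder 1/6x_2^2x_3 + 13/4x_1x_2 - 65/12x_2 + 3 ≠ 0; add h_3 = 1/6x_2^2x_3 + 13/4x_1x_2 - 65/12x_2 + 3 to the basis.

S(f_1,h_3): lcm = x_1^2x_2^2x_3. S = -39/2x_1^3x_2 + 1/6x_2^3x_3 + 65/2x_1^2x_2 + 11/4x_1x_2^2 - 18x_1^2 - 65/12x_2^2.
  reduce S modulo (f_1, f_2, h_3):
  remainder -39/2x_1^3x_2 + 65/2x_1^2x_2 - 1/2x_1x_2^2 - 18x_1^2 - 3x_2 ≠ 0; add h_4 = -39/2x_1^3x_2 + 65/2x_1^2x_2 - 1/2x_1x_2^2 - 18x_1^2 - 3x_2 to the basis.

The other S-polynomials (S(f_2,h_3), S(f_1,h_4), S(f_2,h_4), S(h_3,h_4)) all reduce to 0 modulo the current basis, so we have a Gröbner basis.
Inter-reduce: drop elements whose leading term is divisible by another's, tail-reduce, and make monic.
Reduced Gröbner basis: {x_1^3x_2 - 5/3x_1^2x_2 + 1/39x_1x_2^2 + 12/13x_1^2 + 2/13x_2, x_1^2x_3 + 1/6x_2x_3 + 11/4x_1 - 65/12, x_2^2x_3 + 39/2x_1x_2 - 65/2x_2 + 18}.
Label its elements g_1 = x_1^3x_2 - 5/3x_1^2x_2 + 1/39x_1x_2^2 + 12/13x_1^2 + 2/13x_2, g_2 = x_1^2x_3 + 1/6x_2x_3 + 11/4x_1 - 65/12, g_3 = x_2^2x_3 + 39/2x_1x_2 - 65/2x_2 + 18.

Reduce p = -4x_2^2x_3 - 78x_1x_2 + 130x_2 - 72 modulo G:
  leading term x_2^2x_3: subtract (-4)·g_3 from -4x_2^2x_3 - 78x_1x_2 + 130x_2 - 72 → 0
  normal form = 0.
Since the normal form is 0, p ∈ I.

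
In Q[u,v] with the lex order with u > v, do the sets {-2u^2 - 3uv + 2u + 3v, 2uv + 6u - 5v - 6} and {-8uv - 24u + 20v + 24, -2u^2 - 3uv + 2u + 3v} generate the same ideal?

Yes, the ideals are equal.

Since reduced Gröbner bases are canonical representatives of ideals under a given ordering, it suffices to compute and compare them.
Buchberger on the first generating set:
f_1 = -2u^2 - 3uv + 2u + 3v, LT = u^2.
f_2 = 2uv + 6u - 5v - 6, LT = uv.

S(f_1,f_2): lcm = u^2v. S = -3u^2 + 3/2uv^2 + 3/2uv + 3u - 3/2v^2.
  leading term u^2: subtract (3/2)·f_1 from -3u^2 + 3/2uv^2 + 3/2uv + 3u - 3/2v^2 → 3/2uv^2 + 6uv - 3/2v^2 - 9/2v
  leading term uv^2: subtract (3/4v)·f_2 from 3/2uv^2 + 6uv - 3/2v^2 - 9/2v → 3/2uv + 9/4v^2
  leading term uv: subtract (3/4)·f_2 from 3/2uv + 9/4v^2 → -9/2u + 9/4v^2 + 15/4v + 9/2
  leading term u: no divisor's leading term divides it; move -9/2u to the remainder.
  leading term v^2: no divisor's leading term divides it; move 9/4v^2 to the remainder.
  leading term v: no divisor's leading term divides it; move 15/4v to the remainder.
  leading term 1: no divisor's leading term divides it; move 9/2 to the remainder.
  remainder -9/2u + 9/4v^2 + 15/4v + 9/2 ≠ 0; add g_3 = -9/2u + 9/4v^2 + 15/4v + 9/2 to the basis.

S(f_1,g_3): lcm = u^2. S = 1/2uv^2 + 7/3uv - 3/2v.
  leading term uv^2: subtract (1/4v)·f_2 from 1/2uv^2 + 7/3uv - 3/2v → 5/6uv + 5/4v^2
  leading term uv: subtract (5/12)·f_2 from 5/6uv + 5/4v^2 → -5/2u + 5/4v^2 + 25/12v + 5/2
  leading term u: subtract (5/9)·g_3 from -5/2u + 5/4v^2 + 25/12v + 5/2 → 0
  remainder 0.

S(f_2,g_3): lcm = uv. S = 3u + 1/2v^3 + 5/6v^2 - 3/2v - 3.
  leading term u: subtract (-2/3)·g_3 from 3u + 1/2v^3 + 5/6v^2 - 3/2v - 3 → 1/2v^3 + 7/3v^2 + v
  leading term v^3: no divisor's leading term divides it; move 1/2v^3 to the remainder.
  leading term v^2: no divisor's leading term divides it; move 7/3v^2 to the remainder.
  leading term v: no divisor's leading term divides it; move v to the remainder.
  remainder 1/2v^3 + 7/3v^2 + v ≠ 0; add g_4 = 1/2v^3 + 7/3v^2 + v to the basis.

S(f_1,g_4): leading monomials are coprime, so the S-polynomial reduces to 0 (Buchberger's first criterion).
S(f_2,g_4): lcm = uv^3. S = -5/3uv^2 - 2uv - 5/2v^3 - 3v^2.
  leading term uv^2: subtract (-5/6v)·f_2 from -5/3uv^2 - 2uv - 5/2v^3 - 3v^2 → 3uv - 5/2v^3 - 43/6v^2 - 5v
  leading term uv: subtract (3/2)·f_2 from 3uv - 5/2v^3 - 43/6v^2 - 5v → -9u - 5/2v^3 - 43/6v^2 + 5/2v + 9
  leading term u: subtract (2)·g_3 from -9u - 5/2v^3 - 43/6v^2 + 5/2v + 9 → -5/2v^3 - 35/3v^2 - 5v
  leading term v^3: subtract (-5)·g_4 from -5/2v^3 - 35/3v^2 - 5v → 0
  remainder 0.

S(g_3,g_4): leading monomials are coprime, so the S-polynomial reduces to 0 (Buchberger's first criterion).
Every S-polynomial of the final basis reduces to 0, so we have a Gröbner basis.
Inter-reduce: drop elements whose leading term is divisible by another's, tail-reduce, and make monic.
Reduced Gröbner basis: {u - 1/2v^2 - 5/6v - 1, v^3 + 14/3v^2 + 2v}.

Buchberger on the second generating set:
h_1 = -8uv - 24u + 20v + 24, LT = uv.
h_2 = -2u^2 - 3uv + 2u + 3v, LT = u^2.

S(h_1,h_2): lcm = u^2v. S = 3u^2 - 3/2uv^2 - 3/2uv - 3u + 3/2v^2.
  leading term u^2: subtract (-3/2)·h_2 from 3u^2 - 3/2uv^2 - 3/2uv - 3u + 3/2v^2 → -3/2uv^2 - 6uv + 3/2v^2 + 9/2v
  leading term uv^2: subtract (3/16v)·h_1 from -3/2uv^2 - 6uv + 3/2v^2 + 9/2v → -3/2uv - 9/4v^2
  leading term uv: subtract (3/16)·h_1 from -3/2uv - 9/4v^2 → 9/2u - 9/4v^2 - 15/4v - 9/2
  leading term u: no divisor's leading term divides it; move 9/2u to the remainder.
  leading term v^2: no divisor's leading term divides it; move -9/4v^2 to the remainder.
  leading term v: no divisor's leading term divides it; move -15/4v to the remainder.
  leading term 1: no divisor's leading term divides it; move -9/2 to the remainder.
  remainder 9/2u - 9/4v^2 - 15/4v - 9/2 ≠ 0; add k_3 = 9/2u - 9/4v^2 - 15/4v - 9/2 to the basis.

S(h_1,k_3): lcm = uv. S = 3u + 1/2v^3 + 5/6v^2 - 3/2v - 3.
  leading term u: subtract (2/3)·k_3 from 3u + 1/2v^3 + 5/6v^2 - 3/2v - 3 → 1/2v^3 + 7/3v^2 + v
  leading term v^3: no divisor's leading term divides it; move 1/2v^3 to the remainder.
  leading term v^2: no divisor's leading term divides it; move 7/3v^2 to the remainder.
  leading term v: no divisor's leading term divides it; move v to the remainder.
  remainder 1/2v^3 + 7/3v^2 + v ≠ 0; add k_4 = 1/2v^3 + 7/3v^2 + v to the basis.

S(h_2,k_3): lcm = u^2. S = 1/2uv^2 + 7/3uv - 3/2v.
  leading term uv^2: subtract (-1/16v)·h_1 from 1/2uv^2 + 7/3uv - 3/2v → 5/6uv + 5/4v^2
  leading term uv: subtract (-5/48)·h_1 from 5/6uv + 5/4v^2 → -5/2u + 5/4v^2 + 25/12v + 5/2
  leading term u: subtract (-5/9)·k_3 from -5/2u + 5/4v^2 + 25/12v + 5/2 → 0
  remainder 0.

S(h_1,k_4): lcm = uv^3. S = -5/3uv^2 - 2uv - 5/2v^3 - 3v^2.
  leading term uv^2: subtract (5/24v)·h_1 from -5/3uv^2 - 2uv - 5/2v^3 - 3v^2 → 3uv - 5/2v^3 - 43/6v^2 - 5v
  leading term uv: subtract (-3/8)·h_1 from 3uv - 5/2v^3 - 43/6v^2 - 5v → -9u - 5/2v^3 - 43/6v^2 + 5/2v + 9
  leading term u: subtract (-2)·k_3 from -9u - 5/2v^3 - 43/6v^2 + 5/2v + 9 → -5/2v^3 - 35/3v^2 - 5v
  leading term v^3: subtract (-5)·k_4 from -5/2v^3 - 35/3v^2 - 5v → 0
  remainder 0.

S(h_2,k_4): leading monomials are coprime, so the S-polynomial reduces to 0 (Buchberger's first criterion).
S(k_3,k_4): leading monomials are coprime, so the S-polynomial reduces to 0 (Buchberger's first criterion).
Every S-polynomial of the final basis reduces to 0, so we have a Gröbner basis.
Inter-reduce: drop elements whose leading term is divisible by another's, tail-reduce, and make monic.
Reduced Gröbner basis: {u - 1/2v^2 - 5/6v - 1, v^3 + 14/3v^2 + 2v}.

These coincide, so the ideals are equal.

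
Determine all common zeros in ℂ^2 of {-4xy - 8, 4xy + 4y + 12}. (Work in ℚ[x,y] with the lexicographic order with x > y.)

{(2, -1)}

Compute a lex Gröbner basis by Buchberger's algorithm.
f_1 = -4xy - 8, LT = xy.
f_2 = 4xy + 4y + 12, LT = xy.

S(f_1,f_2): lcm = xy. S = -y - 1.
  leading term y: no divisor's leading term divides it; move -y to the remainder.
  leading term 1: no divisor's leading term divides it; move -1 to the remainder.
  remainder -y - 1 ≠ 0; add h_3 = -y - 1 to the basis.

S(f_1,h_3): lcm = xy. S = -x + 2.
  leading term x: no divisor's leading term divides it; move -x to the remainder.
  leading term 1: no divisor's leading term divides it; move 2 to the remainder.
  remainder -x + 2 ≠ 0; add h_4 = -x + 2 to the basis.

The other S-polynomials (S(f_2,h_3), S(f_1,h_4), S(f_2,h_4), S(h_3,h_4)) all reduce to 0 modulo the current basis, so we have a Gröbner basis.
Inter-reduce: drop elements whose leading term is divisible by another's, tail-reduce, and make monic.
Reduced Gröbner basis: {x - 2, y + 1}.

The lex basis is triangular: the last element involves only y. Solving y + 1 = 0 gives y ∈ {-1}; substituting each value into the earlier elements determines the remaining variables.
  y = -1: the earlier basis element becomes x - 2 = 0, giving x = 2 — point (2, -1).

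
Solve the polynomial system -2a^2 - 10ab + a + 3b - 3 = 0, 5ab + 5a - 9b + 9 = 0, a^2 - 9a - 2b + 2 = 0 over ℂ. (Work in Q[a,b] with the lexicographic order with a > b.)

Compute a lex Gröbner basis by Buchberger's algorithm.
f_1 = -2a^2 - 10ab + a + 3b - 3, LT = a^2.
f_2 = 5ab + 5a - 9b + 9, LT = ab.
f_3 = a^2 - 9a - 2b + 2, LT = a^2.

S(f_1,f_2): lcm = a^2b. S = -a^2 + 5ab^2 + 13/10ab - 9/5a - 3/2b^2 + 3/2b.
  reduce S modulo (f_1, f_2, f_3):
  remainder -18/5a + 15/2b^2 - 333/50b - 21/25 ≠ 0; add h_4 = -18/5a + 15/2b^2 - 333/50b - 21/25 to the basis.

S(f_1,f_3): lcm = a^2. S = 5ab + 17/2a + 1/2b - 1/2.
  reduce S modulo (f_1, f_2, f_3, h_4):
  remainder 175/24b^2 + 121/40b - 619/60 ≠ 0; add h_5 = 175/24b^2 + 121/40b - 619/60 to the basis.

S(f_2,f_3): lcm = a^2b. S = a^2 + 36/5ab + 9/5a + 2b^2 - 2b.
  reduce S modulo (f_1, f_2, f_3, h_4, h_5):
  remainder 2064/875b - 2064/875 ≠ 0; add h_6 = 2064/875b - 2064/875 to the basis.

The other S-polynomials (S(f_1,h_4), S(f_2,h_4), S(f_3,h_4), S(f_1,h_5), S(f_2,h_5), S(f_3,h_5), S(h_4,h_5), S(f_1,h_6), S(f_2,h_6), S(f_3,h_6), S(h_4,h_6), S(h_5,h_6)) all reduce to 0 modulo the current basis, so we have a Gröbner basis.
Inter-reduce: drop elements whose leading term is divisible by another's, tail-reduce, and make monic.
Reduced Gröbner basis: {a, b - 1}.

Elimination: the polynomial b - 1 lies in the elimination ideal for b, so b ∈ {1}. For each such b, the remaining basis elements (now univariate) give the rest of the solution.
  b = 1: the earlier basis element becomes a = 0, giving a = 0 — point (0, 1).

{(0, 1)}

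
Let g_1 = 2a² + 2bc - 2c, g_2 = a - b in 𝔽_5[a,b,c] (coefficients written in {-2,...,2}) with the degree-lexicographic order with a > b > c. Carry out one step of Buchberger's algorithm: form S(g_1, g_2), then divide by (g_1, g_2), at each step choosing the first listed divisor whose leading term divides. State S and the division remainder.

S(g_1, g_2) = ab + bc - c; remainder on division = b² + bc - c.

lcm(LM(g_1), LM(g_2)) = a².
S = (lcm/LT(g_1))·g_1 − (lcm/LT(g_2))·g_2 = ab + bc - c.
Reduce S modulo (g_1, g_2) in that order:
  leading term ab: subtract (b)·g_2 from ab + bc - c → b² + bc - c
  leading term b²: no divisor's leading term divides it; move b² to the remainder.
  leading term bc: no divisor's leading term divides it; move bc to the remainder.
  leading term c: no divisor's leading term divides it; move -c to the remainder.
The remainder b² + bc - c is nonzero, so it would be added as the next basis element.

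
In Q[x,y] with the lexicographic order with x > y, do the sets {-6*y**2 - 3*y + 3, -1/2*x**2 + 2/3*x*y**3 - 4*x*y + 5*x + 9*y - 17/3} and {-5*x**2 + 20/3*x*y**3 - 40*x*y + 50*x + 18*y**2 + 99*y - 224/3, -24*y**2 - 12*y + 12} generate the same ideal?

Two ideals are equal iff their reduced Gröbner bases coincide (the reduced basis is unique for a fixed ordering).
Buchberger on the first generating set:
f_1 = -6*y**2 - 3*y + 3, LT = y**2.
f_2 = -1/2*x**2 + 2/3*x*y**3 - 4*x*y + 5*x + 9*y - 17/3, LT = x**2.

The S-polynomials (S(f_1,f_2)) all reduce to 0 modulo the current basis, so we have a Gröbner basis.
Inter-reduce: drop elements whose leading term is divisible by another's, tail-reduce, and make monic.
Reduced Gröbner basis: {x**2 + 7*x*y - 29/3*x - 18*y + 34/3, y**2 + 1/2*y - 1/2}.

Buchberger on the second generating set:
h_1 = -5*x**2 + 20/3*x*y**3 - 40*x*y + 50*x + 18*y**2 + 99*y - 224/3, LT = x**2.
h_2 = -24*y**2 - 12*y + 12, LT = y**2.

The S-polynomials (S(h_1,h_2)) all reduce to 0 modulo the current basis, so we have a Gröbner basis.
Inter-reduce: drop elements whose leading term is divisible by another's, tail-reduce, and make monic.
Reduced Gröbner basis: {x**2 + 7*x*y - 29/3*x - 18*y + 197/15, y**2 + 1/2*y - 1/2}.

These differ, so the ideals are not equal.

No, the ideals differ.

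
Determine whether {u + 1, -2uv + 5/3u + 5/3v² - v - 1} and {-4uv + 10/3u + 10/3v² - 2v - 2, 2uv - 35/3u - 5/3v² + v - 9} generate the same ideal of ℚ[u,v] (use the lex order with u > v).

Yes, the ideals are equal.

Equality of ideals is decidable: compute both reduced Gröbner bases (unique for the ordering) and check whether they agree.
Buchberger on the first generating set:
f_1 = u + 1, LT = u.
f_2 = -2uv + 5/3u + 5/3v² - v - 1, LT = uv.

S(f_1,f_2): lcm = uv. S = ⅚u + ⅚v² + ½v - ½.
  leading term u: subtract (⅚)·f_1 from ⅚u + ⅚v² + ½v - ½ → ⅚v² + ½v - 4/3
  leading term v²: no divisor's leading term divides it; move ⅚v² to the remainder.
  leading term v: no divisor's leading term divides it; move ½v to the remainder.
  leading term 1: no divisor's leading term divides it; move -4/3 to the remainder.
  remainder ⅚v² + ½v - 4/3 ≠ 0; add g_3 = ⅚v² + ½v - 4/3 to the basis.

The other S-polynomials (S(f_1,g_3), S(f_2,g_3)) all reduce to 0 modulo the current basis, so we have a Gröbner basis.
Inter-reduce: drop elements whose leading term is divisible by another's, tail-reduce, and make monic.
Reduced Gröbner basis: {u + 1, v² + ⅗v - 8/5}.

Buchberger on the second generating set:
h_1 = -4uv + 10/3u + 10/3v² - 2v - 2, LT = uv.
h_2 = 2uv - 35/3u - 5/3v² + v - 9, LT = uv.

S(h_1,h_2): lcm = uv. S = 5u + 5.
  leading term u: no divisor's leading term divides it; move 5u to the remainder.
  leading term 1: no divisor's leading term divides it; move 5 to the remainder.
  remainder 5u + 5 ≠ 0; add k_3 = 5u + 5 to the basis.

S(h_1,k_3): lcm = uv. S = -⅚u - ⅚v² - ½v + ½.
  leading term u: subtract (-⅙)·k_3 from -⅚u - ⅚v² - ½v + ½ → -⅚v² - ½v + 4/3
  leading term v²: no divisor's leading term divides it; move -⅚v² to the remainder.
  leading term v: no divisor's leading term divides it; move -½v to the remainder.
  leading term 1: no divisor's leading term divides it; move 4/3 to the remainder.
  remainder -⅚v² - ½v + 4/3 ≠ 0; add k_4 = -⅚v² - ½v + 4/3 to the basis.

The other S-polynomials (S(h_2,k_3), S(h_1,k_4), S(h_2,k_4), S(k_3,k_4)) all reduce to 0 modulo the current basis, so we have a Gröbner basis.
Inter-reduce: drop elements whose leading term is divisible by another's, tail-reduce, and make monic.
Reduced Gröbner basis: {u + 1, v² + ⅗v - 8/5}.

Same reduced basis, so the two generating sets span the same ideal.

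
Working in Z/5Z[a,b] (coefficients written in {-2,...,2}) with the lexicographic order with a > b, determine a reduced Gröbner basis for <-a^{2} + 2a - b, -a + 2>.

G = {a - 2, b}

f_1 = -a^{2} + 2a - b, LT = a^{2}.
f_2 = -a + 2, LT = a.

S(f_1,f_2): lcm = a^{2}. S = b.
  leading term b: no divisor's leading term divides it; move b to the remainder.
  remainder b ≠ 0; add g_3 = b to the basis.

The other S-polynomials (S(f_1,g_3), S(f_2,g_3)) all reduce to 0 modulo the current basis, so we have a Gröbner basis.
Inter-reduce: drop elements whose leading term is divisible by another's, tail-reduce, and make monic.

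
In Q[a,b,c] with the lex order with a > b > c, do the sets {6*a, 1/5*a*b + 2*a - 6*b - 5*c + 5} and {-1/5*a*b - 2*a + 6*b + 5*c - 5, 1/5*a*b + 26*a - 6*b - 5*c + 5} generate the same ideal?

Yes, the ideals are equal.

For a fixed monomial order, each ideal has a unique reduced Gröbner basis; comparing bases decides equality.
Buchberger on the first generating set:
f_1 = 6*a, LT = a.
f_2 = 1/5*a*b + 2*a - 6*b - 5*c + 5, LT = a*b.

S(f_1,f_2): lcm = a*b. S = -10*a + 30*b + 25*c - 25.
  leading term a: subtract (-5/3)·f_1 from -10*a + 30*b + 25*c - 25 → 30*b + 25*c - 25
  leading term b: no divisor's leading term divides it; move 30*b to the remainder.
  leading term c: no divisor's leading term divides it; move 25*c to the remainder.
  leading term 1: no divisor's leading term divides it; move -25 to the remainder.
  remainder 30*b + 25*c - 25 ≠ 0; add g_3 = 30*b + 25*c - 25 to the basis.

The other S-polynomials (S(f_1,g_3), S(f_2,g_3)) all reduce to 0 modulo the current basis, so we have a Gröbner basis.
Inter-reduce: drop elements whose leading term is divisible by another's, tail-reduce, and make monic.
Reduced Gröbner basis: {a, b + 5/6*c - 5/6}.

Buchberger on the second generating set:
h_1 = -1/5*a*b - 2*a + 6*b + 5*c - 5, LT = a*b.
h_2 = 1/5*a*b + 26*a - 6*b - 5*c + 5, LT = a*b.

S(h_1,h_2): lcm = a*b. S = -120*a.
  leading term a: no divisor's leading term divides it; move -120*a to the remainder.
  remainder -120*a ≠ 0; add k_3 = -120*a to the basis.

S(h_1,k_3): lcm = a*b. S = 10*a - 30*b - 25*c + 25.
  leading term a: subtract (-1/12)·k_3 from 10*a - 30*b - 25*c + 25 → -30*b - 25*c + 25
  leading term b: no divisor's leading term divides it; move -30*b to the remainder.
  leading term c: no divisor's leading term divides it; move -25*c to the remainder.
  leading term 1: no divisor's leading term divides it; move 25 to the remainder.
  remainder -30*b - 25*c + 25 ≠ 0; add k_4 = -30*b - 25*c + 25 to the basis.

The other S-polynomials (S(h_2,k_3), S(h_1,k_4), S(h_2,k_4), S(k_3,k_4)) all reduce to 0 modulo the current basis, so we have a Gröbner basis.
Inter-reduce: drop elements whose leading term is divisible by another's, tail-reduce, and make monic.
Reduced Gröbner basis: {a, b + 5/6*c - 5/6}.

The two bases agree; hence the ideals are identical.
The choice of monomial ordering does not affect the verdict — as long as both bases are computed under the same ordering, their equality decides ideal equality.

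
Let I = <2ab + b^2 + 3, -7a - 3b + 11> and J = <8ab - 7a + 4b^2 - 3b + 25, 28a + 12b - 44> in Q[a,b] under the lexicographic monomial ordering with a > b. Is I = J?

No, the ideals differ.

For a fixed monomial order, each ideal has a unique reduced Gröbner basis; comparing bases decides equality.
Buchberger on the first generating set:
f_1 = 2ab + b^2 + 3, LT = ab.
f_2 = -7a - 3b + 11, LT = a.

S(f_1,f_2): lcm = ab. S = 1/14b^2 + 11/7b + 3/2.
  leading term b^2: no divisor's leading term divides it; move 1/14b^2 to the remainder.
  leading term b: no divisor's leading term divides it; move 11/7b to the remainder.
  leading term 1: no divisor's leading term divides it; move 3/2 to the remainder.
  remainder 1/14b^2 + 11/7b + 3/2 ≠ 0; add g_3 = 1/14b^2 + 11/7b + 3/2 to the basis.

The other S-polynomials (S(f_1,g_3), S(f_2,g_3)) all reduce to 0 modulo the current basis, so we have a Gröbner basis.
Inter-reduce: drop elements whose leading term is divisible by another's, tail-reduce, and make monic.
Reduced Gröbner basis: {a + 3/7b - 11/7, b^2 + 22b + 21}.

Buchberger on the second generating set:
h_1 = 8ab - 7a + 4b^2 - 3b + 25, LT = ab.
h_2 = 28a + 12b - 44, LT = a.

S(h_1,h_2): lcm = ab. S = -7/8a + 1/14b^2 + 67/56b + 25/8.
  leading term a: subtract (-1/32)·h_2 from -7/8a + 1/14b^2 + 67/56b + 25/8 → 1/14b^2 + 11/7b + 7/4
  leading term b^2: no divisor's leading term divides it; move 1/14b^2 to the remainder.
  leading term b: no divisor's leading term divides it; move 11/7b to the remainder.
  leading term 1: no divisor's leading term divides it; move 7/4 to the remainder.
  remainder 1/14b^2 + 11/7b + 7/4 ≠ 0; add k_3 = 1/14b^2 + 11/7b + 7/4 to the basis.

The other S-polynomials (S(h_1,k_3), S(h_2,k_3)) all reduce to 0 modulo the current basis, so we have a Gröbner basis.
Inter-reduce: drop elements whose leading term is divisible by another's, tail-reduce, and make monic.
Reduced Gröbner basis: {a + 3/7b - 11/7, b^2 + 22b + 49/2}.

The bases are distinct; the ideals are different.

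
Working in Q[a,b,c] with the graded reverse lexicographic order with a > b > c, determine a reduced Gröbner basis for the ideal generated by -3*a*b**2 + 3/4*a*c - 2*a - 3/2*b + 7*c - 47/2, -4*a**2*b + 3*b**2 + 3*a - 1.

G = {a**3*c - 8/3*a**3 + 28/3*a**2*c - 3/4*a*b*c - 94/3*a**2 + 3*a*b - 9/4*b**2 - 7*b*c - 15/4*a + 47/2*b + 5/4, a**2*b - 3/4*b**2 - 3/4*a + 1/4, a*b**2 - 1/4*a*c + 2/3*a + 1/2*b - 7/3*c + 47/6, b**3 - 1/3*a**2*c + 8/9*a**2 + 5/3*a*b - 28/9*a*c + 94/9*a - 1/3*b}

Buchberger's algorithm terminates because the ascending chain of leading-term ideals stabilizes.

f_1 = -3*a*b**2 + 3/4*a*c - 2*a - 3/2*b + 7*c - 47/2, LT = a*b**2.
f_2 = -4*a**2*b + 3*b**2 + 3*a - 1, LT = a**2*b.

S(f_1,f_2): lcm = a**2*b**2. S = 3/4*b**3 - 1/4*a**2*c + 2/3*a**2 + 5/4*a*b - 7/3*a*c + 47/6*a - 1/4*b.
  leading term b**3: no divisor's leading term divides it; move 3/4*b**3 to the remainder.
  leading term a**2*c: no divisor's leading term divides it; move -1/4*a**2*c to the remainder.
  leading term a**2: no divisor's leading term divides it; move 2/3*a**2 to the remainder.
  leading term a*b: no divisor's leading term divides it; move 5/4*a*b to the remainder.
  leading term a*c: no divisor's leading term divides it; move -7/3*a*c to the remainder.
  leading term a: no divisor's leading term divides it; move 47/6*a to the remainder.
  leading term b: no divisor's leading term divides it; move -1/4*b to the remainder.
  remainder 3/4*b**3 - 1/4*a**2*c + 2/3*a**2 + 5/4*a*b - 7/3*a*c + 47/6*a - 1/4*b ≠ 0; add g_3 = 3/4*b**3 - 1/4*a**2*c + 2/3*a**2 + 5/4*a*b - 7/3*a*c + 47/6*a - 1/4*b to the basis.

S(f_1,g_3): lcm = a*b**3. S = 1/3*a**3*c - 8/9*a**3 - 5/3*a**2*b + 28/9*a**2*c - 1/4*a*b*c - 94/9*a**2 + a*b + 1/2*b**2 - 7/3*b*c + 47/6*b.
  leading term a**3*c: no divisor's leading term divides it; move 1/3*a**3*c to the remainder.
  leading term a**3: no divisor's leading term divides it; move -8/9*a**3 to the remainder.
  leading term a**2*b: subtract (5/12)·f_2 from -5/3*a**2*b + 28/9*a**2*c - 1/4*a*b*c - 94/9*a**2 + a*b + 1/2*b**2 - 7/3*b*c + 47/6*b → 28/9*a**2*c - 1/4*a*b*c - 94/9*a**2 + a*b - 3/4*b**2 - 7/3*b*c - 5/4*a + 47/6*b + 5/12
  leading term a**2*c: no divisor's leading term divides it; move 28/9*a**2*c to the remainder.
  leading term a*b*c: no divisor's leading term divides it; move -1/4*a*b*c to the remainder.
  leading term a**2: no divisor's leading term divides it; move -94/9*a**2 to the remainder.
  leading term a*b: no divisor's leading term divides it; move a*b to the remainder.
  leading term b**2: no divisor's leading term divides it; move -3/4*b**2 to the remainder.
  leading term b*c: no divisor's leading term divides it; move -7/3*b*c to the remainder.
  leading term a: no divisor's leading term divides it; move -5/4*a to the remainder.
  leading term b: no divisor's leading term divides it; move 47/6*b to the remainder.
  leading term 1: no divisor's leading term divides it; move 5/12 to the remainder.
  remainder 1/3*a**3*c - 8/9*a**3 + 28/9*a**2*c - 1/4*a*b*c - 94/9*a**2 + a*b - 3/4*b**2 - 7/3*b*c - 5/4*a + 47/6*b + 5/12 ≠ 0; add g_4 = 1/3*a**3*c - 8/9*a**3 + 28/9*a**2*c - 1/4*a*b*c - 94/9*a**2 + a*b - 3/4*b**2 - 7/3*b*c - 5/4*a + 47/6*b + 5/12 to the basis.

The other S-polynomials (S(f_2,g_3), S(f_1,g_4), S(f_2,g_4), S(g_3,g_4)) all reduce to 0 modulo the current basis, so we have a Gröbner basis.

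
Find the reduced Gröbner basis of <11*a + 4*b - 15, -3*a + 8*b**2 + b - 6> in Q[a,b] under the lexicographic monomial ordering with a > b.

G = {a + 4/11*b - 15/11, b**2 + 23/88*b - 111/88}

This is the nonlinear analogue of row-reducing a linear system.

f_1 = 11*a + 4*b - 15, LT = a.
f_2 = -3*a + 8*b**2 + b - 6, LT = a.

S(f_1,f_2): lcm = a. S = 8/3*b**2 + 23/33*b - 37/11.
  leading term b**2: no divisor's leading term divides it; move 8/3*b**2 to the remainder.
  leading term b: no divisor's leading term divides it; move 23/33*b to the remainder.
  leading term 1: no divisor's leading term divides it; move -37/11 to the remainder.
  remainder 8/3*b**2 + 23/33*b - 37/11 ≠ 0; add g_3 = 8/3*b**2 + 23/33*b - 37/11 to the basis.

The other S-polynomials (S(f_1,g_3), S(f_2,g_3)) all reduce to 0 modulo the current basis, so we have a Gröbner basis.
Inter-reduce: drop elements whose leading term is divisible by another's, tail-reduce, and make monic.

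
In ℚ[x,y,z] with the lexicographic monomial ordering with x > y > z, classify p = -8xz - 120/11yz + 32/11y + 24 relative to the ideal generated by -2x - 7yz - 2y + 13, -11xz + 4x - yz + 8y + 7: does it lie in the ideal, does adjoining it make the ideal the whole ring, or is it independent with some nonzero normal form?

-8xz - 120/11yz + 32/11y + 24 lies in I (it reduces to 0).

First compute the reduced Gröbner basis of I by Buchberger's algorithm.
f_1 = -2x - 7yz - 2y + 13, LT = x.
f_2 = -11xz + 4x - yz + 8y + 7, LT = xz.

S(f_1,f_2): lcm = xz. S = 4/11x + 7/2yz² + 10/11yz + 8/11y - 13/2z + 7/11.
  reduce S modulo (f_1, f_2):
  remainder 7/2yz² - 4/11yz + 4/11y - 13/2z + 3 ≠ 0; add h_3 = 7/2yz² - 4/11yz + 4/11y - 13/2z + 3 to the basis.

The other S-polynomials (S(f_1,h_3), S(f_2,h_3)) all reduce to 0 modulo the current basis, so we have a Gröbner basis.
Inter-reduce: drop elements whose leading term is divisible by another's, tail-reduce, and make monic.
Reduced Gröbner basis: {x + 7/2yz + y - 13/2, yz² - 8/77yz + 8/77y - 13/7z + 6/7}.
Label its elements g_1 = x + 7/2yz + y - 13/2, g_2 = yz² - 8/77yz + 8/77y - 13/7z + 6/7.

Reduce p = -8xz - 120/11yz + 32/11y + 24 modulo G:
  leading term xz: subtract (-8z)·g_1 from -8xz - 120/11yz + 32/11y + 24 → 28yz² - 32/11yz + 32/11y - 52z + 24
  leading term yz²: subtract (28)·g_2 from 28yz² - 32/11yz + 32/11y - 52z + 24 → 0
  normal form = 0.
Since the normal form is 0, p ∈ I.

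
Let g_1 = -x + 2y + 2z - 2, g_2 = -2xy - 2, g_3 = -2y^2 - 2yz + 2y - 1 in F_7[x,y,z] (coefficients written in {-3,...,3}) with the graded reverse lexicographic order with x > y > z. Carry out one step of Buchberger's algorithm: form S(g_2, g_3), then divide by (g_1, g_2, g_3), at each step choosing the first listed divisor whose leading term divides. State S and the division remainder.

S(g_2, g_3) = -xyz + xy + 3x + y; remainder on division = 0.

lcm(LM(g_2), LM(g_3)) = xy^2.
S = (lcm/LT(g_2))·g_2 − (lcm/LT(g_3))·g_3 = -xyz + xy + 3x + y.
Reduce S modulo (g_1, g_2, g_3) in that order:
  leading term xyz: subtract (yz)·g_1 from -xyz + xy + 3x + y → -2y^2z - 2yz^2 + xy + 2yz + 3x + y
  leading term y^2z: subtract (z)·g_3 from -2y^2z - 2yz^2 + xy + 2yz + 3x + y → xy + 3x + y + z
  leading term xy: subtract (-y)·g_1 from xy + 3x + y + z → 2y^2 + 2yz + 3x - y + z
  leading term y^2: subtract (-1)·g_3 from 2y^2 + 2yz + 3x - y + z → 3x + y + z - 1
  leading term x: subtract (-3)·g_1 from 3x + y + z - 1 → 0
The remainder is 0, so this S-polynomial contributes no new basis element.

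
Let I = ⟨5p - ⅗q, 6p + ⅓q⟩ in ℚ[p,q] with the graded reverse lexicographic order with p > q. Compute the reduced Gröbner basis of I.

G = {p, q}

The reduced Gröbner basis is the canonical form of the ideal for this ordering.

f_1 = 5p - ⅗q, LT = p.
f_2 = 6p + ⅓q, LT = p.

S(f_1,f_2): lcm = p. S = -79/450q.
  leading term q: no divisor's leading term divides it; move -79/450q to the remainder.
  remainder -79/450q ≠ 0; add g_3 = -79/450q to the basis.

The other S-polynomials (S(f_1,g_3), S(f_2,g_3)) all reduce to 0 modulo the current basis, so we have a Gröbner basis.
Inter-reduce: drop elements whose leading term is divisible by another's, tail-reduce, and make monic.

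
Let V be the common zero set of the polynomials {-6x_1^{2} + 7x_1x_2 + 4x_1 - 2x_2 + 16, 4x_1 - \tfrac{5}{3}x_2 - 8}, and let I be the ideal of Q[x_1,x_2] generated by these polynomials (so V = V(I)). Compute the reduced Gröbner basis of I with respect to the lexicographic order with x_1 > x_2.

G = {x_1 - \tfrac{5}{12}x_2 - 2, x_2^{2} + \tfrac{88}{45}x_2}

f_1 = -6x_1^{2} + 7x_1x_2 + 4x_1 - 2x_2 + 16, LT = x_1^{2}.
f_2 = 4x_1 - \tfrac{5}{3}x_2 - 8, LT = x_1.

S(f_1,f_2): lcm = x_1^{2}. S = -\tfrac{3}{4}x_1x_2 + \tfrac{4}{3}x_1 + \tfrac{1}{3}x_2 - \tfrac{8}{3}.
  reduce S modulo (f_1, f_2):
  remainder -\tfrac{5}{16}x_2^{2} - \tfrac{11}{18}x_2 ≠ 0; add g_3 = -\tfrac{5}{16}x_2^{2} - \tfrac{11}{18}x_2 to the basis.

The other S-polynomials (S(f_1,g_3), S(f_2,g_3)) all reduce to 0 modulo the current basis, so we have a Gröbner basis.
Inter-reduce: drop elements whose leading term is divisible by another's, tail-reduce, and make monic.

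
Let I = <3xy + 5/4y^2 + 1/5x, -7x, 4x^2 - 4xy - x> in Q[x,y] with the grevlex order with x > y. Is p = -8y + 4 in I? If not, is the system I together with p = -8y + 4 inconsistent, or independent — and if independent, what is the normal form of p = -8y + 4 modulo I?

Adjoining -8y + 4 makes the ideal the whole ring: the system is inconsistent.

First compute the reduced Gröbner basis of I by Buchberger's algorithm.
f_1 = 3xy + 5/4y^2 + 1/5x, LT = xy.
f_2 = -7x, LT = x.
f_3 = 4x^2 - 4xy - x, LT = x^2.

S(f_1,f_2): lcm = xy. S = 5/12y^2 + 1/15x.
  leading term y^2: no divisor's leading term divides it; move 5/12y^2 to the remainder.
  leading term x: subtract (-1/105)·f_2 from 1/15x → 0
  remainder 5/12y^2 ≠ 0; add h_4 = 5/12y^2 to the basis.

S(f_1,f_3): lcm = x^2y. S = 17/12xy^2 + 1/15x^2 + 1/4xy.
  leading term xy^2: subtract (17/36y)·f_1 from 17/12xy^2 + 1/15x^2 + 1/4xy → -85/144y^3 + 1/15x^2 + 7/45xy
  leading term y^3: subtract (-17/12y)·h_4 from -85/144y^3 + 1/15x^2 + 7/45xy → 1/15x^2 + 7/45xy
  leading term x^2: subtract (-1/105x)·f_2 from 1/15x^2 + 7/45xy → 7/45xy
  leading term xy: subtract (7/135)·f_1 from 7/45xy → -7/108y^2 - 7/675x
  leading term y^2: subtract (-7/45)·h_4 from -7/108y^2 - 7/675x → -7/675x
  leading term x: subtract (1/675)·f_2 from -7/675x → 0
  remainder 0.

S(f_2,f_3): lcm = x^2. S = xy + 1/4x.
  leading term xy: subtract (1/3)·f_1 from xy + 1/4x → -5/12y^2 + 11/60x
  leading term y^2: subtract (-1)·h_4 from -5/12y^2 + 11/60x → 11/60x
  leading term x: subtract (-11/420)·f_2 from 11/60x → 0
  remainder 0.

S(f_1,h_4): lcm = xy^2. S = 5/12y^3 + 1/15xy.
  leading term y^3: subtract (y)·h_4 from 5/12y^3 + 1/15xy → 1/15xy
  leading term xy: subtract (1/45)·f_1 from 1/15xy → -1/36y^2 - 1/225x
  leading term y^2: subtract (-1/15)·h_4 from -1/36y^2 - 1/225x → -1/225x
  leading term x: subtract (1/1575)·f_2 from -1/225x → 0
  remainder 0.

S(f_2,h_4): leading monomials are coprime, so the S-polynomial reduces to 0 (Buchberger's first criterion).
S(f_3,h_4): leading monomials are coprime, so the S-polynomial reduces to 0 (Buchberger's first criterion).
Every S-polynomial of the final basis reduces to 0, so we have a Gröbner basis.
Inter-reduce: drop elements whose leading term is divisible by another's, tail-reduce, and make monic.
Reduced Gröbner basis: {y^2, x}.
Label its elements g_1 = y^2, g_2 = x.

Reduce p = -8y + 4 modulo G:
  leading term y: no divisor's leading term divides it; move -8y to the remainder.
  leading term 1: no divisor's leading term divides it; move 4 to the remainder.
  normal form = -8y + 4.
The normal form is nonzero, so p ∉ I. Since p minus its normal form lies in I, I + (p) = I + (r) where r = -8y + 4; decide whether this ideal is the whole ring.
Run Buchberger on G together with r (pairs among the g_i already reduce to 0 since G is a Gröbner basis):
g_1 = y^2, LT = y^2.
g_2 = x, LT = x.
r = -8y + 4, LT = y.

S(g_1,g_2): leading monomials are coprime, so the S-polynomial reduces to 0 (Buchberger's first criterion).
S(g_1,r): lcm = y^2. S = 1/2y.
  leading term y: subtract (-1/16)·r from 1/2y → 1/4
  leading term 1: no divisor's leading term divides it; move 1/4 to the remainder.
  remainder 1/4 ≠ 0; add m_4 = 1/4 to the basis.

S(g_2,r): leading monomials are coprime, so the S-polynomial reduces to 0 (Buchberger's first criterion).
S(g_1,m_4): leading monomials are coprime, so the S-polynomial reduces to 0 (Buchberger's first criterion).
S(g_2,m_4): leading monomials are coprime, so the S-polynomial reduces to 0 (Buchberger's first criterion).
S(r,m_4): leading monomials are coprime, so the S-polynomial reduces to 0 (Buchberger's first criterion).
Every S-polynomial of the final basis reduces to 0, so we have a Gröbner basis.
Inter-reduce: drop elements whose leading term is divisible by another's, tail-reduce, and make monic.
Reduced Gröbner basis: {1}.
The reduced Gröbner basis of I + (p) is {1}: the ideal is the whole ring, so the enlarged system has no common solution — adjoining p is inconsistent.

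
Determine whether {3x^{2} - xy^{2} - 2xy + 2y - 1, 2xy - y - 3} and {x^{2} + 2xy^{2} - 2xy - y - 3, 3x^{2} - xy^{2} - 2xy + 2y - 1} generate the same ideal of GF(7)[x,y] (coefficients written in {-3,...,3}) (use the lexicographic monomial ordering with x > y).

Equality of ideals is decidable: compute both reduced Gröbner bases (unique for the ordering) and check whether they agree.
Buchberger on the first generating set:
f_1 = 3x^{2} - xy^{2} - 2xy + 2y - 1, LT = x^{2}.
f_2 = 2xy - y - 3, LT = xy.

S(f_1,f_2): lcm = x^{2}y. S = 2xy^{3} - 3xy^{2} - 3xy - 2x + 3y^{2} + 2y.
  leading term xy^{3}: subtract (y^{2})·f_2 from 2xy^{3} - 3xy^{2} - 3xy - 2x + 3y^{2} + 2y → -3xy^{2} - 3xy - 2x + y^{3} - y^{2} + 2y
  leading term xy^{2}: subtract (2y)·f_2 from -3xy^{2} - 3xy - 2x + y^{3} - y^{2} + 2y → -3xy - 2x + y^{3} + y^{2} + y
  leading term xy: subtract (2)·f_2 from -3xy - 2x + y^{3} + y^{2} + y → -2x + y^{3} + y^{2} + 3y - 1
  leading term x: no divisor's leading term divides it; move -2x to the remainder.
  leading term y^{3}: no divisor's leading term divides it; move y^{3} to the remainder.
  leading term y^{2}: no divisor's leading term divides it; move y^{2} to the remainder.
  leading term y: no divisor's leading term divides it; move 3y to the remainder.
  leading term 1: no divisor's leading term divides it; move -1 to the remainder.
  remainder -2x + y^{3} + y^{2} + 3y - 1 ≠ 0; add g_3 = -2x + y^{3} + y^{2} + 3y - 1 to the basis.

S(f_2,g_3): lcm = xy. S = -3y^{4} - 3y^{3} - 2y^{2} - y + 2.
  leading term y^{4}: no divisor's leading term divides it; move -3y^{4} to the remainder.
  leading term y^{3}: no divisor's leading term divides it; move -3y^{3} to the remainder.
  leading term y^{2}: no divisor's leading term divides it; move -2y^{2} to the remainder.
  leading term y: no divisor's leading term divides it; move -y to the remainder.
  leading term 1: no divisor's leading term divides it; move 2 to the remainder.
  remainder -3y^{4} - 3y^{3} - 2y^{2} - y + 2 ≠ 0; add g_4 = -3y^{4} - 3y^{3} - 2y^{2} - y + 2 to the basis.

The other S-polynomials (S(f_1,g_3), S(f_1,g_4), S(f_2,g_4), S(g_3,g_4)) all reduce to 0 modulo the current basis, so we have a Gröbner basis.
Inter-reduce: drop elements whose leading term is divisible by another's, tail-reduce, and make monic.
Reduced Gröbner basis: {x + 3y^{3} + 3y^{2} + 2y - 3, y^{4} + y^{3} + 3y^{2} - 2y - 3}.

Buchberger on the second generating set:
h_1 = x^{2} + 2xy^{2} - 2xy - y - 3, LT = x^{2}.
h_2 = 3x^{2} - xy^{2} - 2xy + 2y - 1, LT = x^{2}.

S(h_1,h_2): lcm = x^{2}. S = xy + 3y + 2.
  leading term xy: no divisor's leading term divides it; move xy to the remainder.
  leading term y: no divisor's leading term divides it; move 3y to the remainder.
  leading term 1: no divisor's leading term divides it; move 2 to the remainder.
  remainder xy + 3y + 2 ≠ 0; add k_3 = xy + 3y + 2 to the basis.

S(h_1,k_3): lcm = x^{2}y. S = 2xy^{3} - 2xy^{2} - 3xy - 2x - y^{2} - 3y.
  leading term xy^{3}: subtract (2y^{2})·k_3 from 2xy^{3} - 2xy^{2} - 3xy - 2x - y^{2} - 3y → -2xy^{2} - 3xy - 2x + y^{3} + 2y^{2} - 3y
  leading term xy^{2}: subtract (-2y)·k_3 from -2xy^{2} - 3xy - 2x + y^{3} + 2y^{2} - 3y → -3xy - 2x + y^{3} + y^{2} + y
  leading term xy: subtract (-3)·k_3 from -3xy - 2x + y^{3} + y^{2} + y → -2x + y^{3} + y^{2} + 3y - 1
  leading term x: no divisor's leading term divides it; move -2x to the remainder.
  leading term y^{3}: no divisor's leading term divides it; move y^{3} to the remainder.
  leading term y^{2}: no divisor's leading term divides it; move y^{2} to the remainder.
  leading term y: no divisor's leading term divides it; move 3y to the remainder.
  leading term 1: no divisor's leading term divides it; move -1 to the remainder.
  remainder -2x + y^{3} + y^{2} + 3y - 1 ≠ 0; add k_4 = -2x + y^{3} + y^{2} + 3y - 1 to the basis.

S(k_3,k_4): lcm = xy. S = -3y^{4} - 3y^{3} - 2y^{2} - y + 2.
  leading term y^{4}: no divisor's leading term divides it; move -3y^{4} to the remainder.
  leading term y^{3}: no divisor's leading term divides it; move -3y^{3} to the remainder.
  leading term y^{2}: no divisor's leading term divides it; move -2y^{2} to the remainder.
  leading term y: no divisor's leading term divides it; move -y to the remainder.
  leading term 1: no divisor's leading term divides it; move 2 to the remainder.
  remainder -3y^{4} - 3y^{3} - 2y^{2} - y + 2 ≠ 0; add k_5 = -3y^{4} - 3y^{3} - 2y^{2} - y + 2 to the basis.

The other S-polynomials (S(h_2,k_3), S(h_1,k_4), S(h_2,k_4), S(h_1,k_5), S(h_2,k_5), S(k_3,k_5), S(k_4,k_5)) all reduce to 0 modulo the current basis, so we have a Gröbner basis.
Inter-reduce: drop elements whose leading term is divisible by another's, tail-reduce, and make monic.
Reduced Gröbner basis: {x + 3y^{3} + 3y^{2} + 2y - 3, y^{4} + y^{3} + 3y^{2} - 2y - 3}.

Same reduced basis, so the two generating sets span the same ideal.

Yes, the ideals are equal.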